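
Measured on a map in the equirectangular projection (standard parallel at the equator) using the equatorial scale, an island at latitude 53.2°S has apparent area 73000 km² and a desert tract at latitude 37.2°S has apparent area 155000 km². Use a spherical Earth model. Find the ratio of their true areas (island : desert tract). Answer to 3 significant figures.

0.354

On the plate carrée, areal scale = h·k = 1 × sec φ, so true area = apparent × cos φ.
True area of island: 73000 × cos(53.2°) = 73000 × 0.5990 = 43730 km².
True area of desert tract: 155000 × cos(37.2°) = 155000 × 0.7965 = 123500 km².
Ratio = 43730 / 123500 ≈ 0.354.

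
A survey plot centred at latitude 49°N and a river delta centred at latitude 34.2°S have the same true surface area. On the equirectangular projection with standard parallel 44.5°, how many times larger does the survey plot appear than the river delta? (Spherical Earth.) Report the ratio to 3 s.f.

1.26

In the equirectangular projection with standard parallel φ₀ = 44.5° (x = Rλ cos φ₀, y = Rφ), meridians are true-scale (h = 1) and the parallel scale is k = cos φ₀ / cos φ.
Areal scale at 49°: h·k = 1.000 × 1.087 = 1.087.
Areal scale at 34.2°: h·k = 1.000 × 0.8624 = 0.8624.
Ratio = 1.087/0.8624 ≈ 1.26.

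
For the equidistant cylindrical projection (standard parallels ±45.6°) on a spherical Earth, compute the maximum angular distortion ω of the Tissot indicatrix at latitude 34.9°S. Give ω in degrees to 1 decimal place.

In the equirectangular projection with standard parallel φ₀ = 45.6° (x = Rλ cos φ₀, y = Rφ), meridians are true-scale (h = 1) and the parallel scale is k = cos φ₀ / cos φ.
At 34.9°: h = 1.000, k = 0.8531; principal scales a = 1.000, b = 0.8531.
sin(ω/2) = (a − b)/(a + b) = 0.1469/1.853 = 0.07928, so ω = 2 arcsin(0.07928) ≈ 9.1°.

9.1°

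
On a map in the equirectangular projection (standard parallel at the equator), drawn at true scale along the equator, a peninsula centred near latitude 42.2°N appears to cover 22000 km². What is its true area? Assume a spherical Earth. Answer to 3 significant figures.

16300 km²

For the equirectangular projection with φ₀ = 0 (plate carrée), h = 1 along meridians and k = sec φ along parallels.
Areal scale = h·k = 1 × sec φ; at 42.2°, h = 1.000, k = 1.350, so h·k = 1.350.
True area = apparent / (areal scale) = 22000 / 1.350 ≈ 16300 km².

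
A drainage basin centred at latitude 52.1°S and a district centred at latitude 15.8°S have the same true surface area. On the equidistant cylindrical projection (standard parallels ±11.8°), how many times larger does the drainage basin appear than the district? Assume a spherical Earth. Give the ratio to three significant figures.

In the equirectangular projection with standard parallel φ₀ = 11.8° (x = Rλ cos φ₀, y = Rφ), meridians are true-scale (h = 1) and the parallel scale is k = cos φ₀ / cos φ.
Areal scale at 52.1°: h·k = 1.000 × 1.594 = 1.594.
Areal scale at 15.8°: h·k = 1.000 × 1.017 = 1.017.
Ratio = 1.594/1.017 ≈ 1.57.

1.57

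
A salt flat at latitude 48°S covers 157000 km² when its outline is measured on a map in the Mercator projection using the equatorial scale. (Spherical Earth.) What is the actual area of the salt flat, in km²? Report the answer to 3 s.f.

Mercator is conformal, so the point scale is isotropic: h = k = sec φ = 1/cos φ.
Areal scale = k² = sec²φ = 1/cos²(48°) = 1/0.6691² = 2.233.
True area = apparent / (areal scale) = 157000 / 2.233 ≈ 70300 km².

70300 km²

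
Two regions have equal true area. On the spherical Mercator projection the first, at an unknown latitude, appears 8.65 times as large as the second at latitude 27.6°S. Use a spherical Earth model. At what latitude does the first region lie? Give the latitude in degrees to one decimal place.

On Mercator, (apparent₁)/(apparent₂) = sec²φ₁ / sec²φ₂ when true areas are equal.
cos²φ₂ / cos²φ₁ = 8.65  ⇒  cos φ₁ = cos 27.6° / √8.65 = 0.8862/2.941 = 0.3013.
φ₁ = arccos(0.3013) ≈ 72.5°.

72.5°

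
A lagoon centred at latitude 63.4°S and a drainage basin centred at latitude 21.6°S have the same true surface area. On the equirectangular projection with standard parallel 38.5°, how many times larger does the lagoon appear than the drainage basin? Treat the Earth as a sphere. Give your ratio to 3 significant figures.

2.08

The equidistant cylindrical projection with φ₀ = 38.5° has h = 1 (meridians true) and k = cos φ₀ / cos φ along parallels.
Areal scale at 63.4°: h·k = 1.000 × 1.748 = 1.748.
Areal scale at 21.6°: h·k = 1.000 × 0.8417 = 0.8417.
Ratio = 1.748/0.8417 ≈ 2.08.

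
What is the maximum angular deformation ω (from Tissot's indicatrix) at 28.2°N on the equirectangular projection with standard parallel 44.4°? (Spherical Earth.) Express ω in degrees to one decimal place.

12.0°

In the equirectangular projection with standard parallel φ₀ = 44.4° (x = Rλ cos φ₀, y = Rφ), meridians are true-scale (h = 1) and the parallel scale is k = cos φ₀ / cos φ.
At 28.2°: h = 1.000, k = 0.8107; principal scales a = 1.000, b = 0.8107.
sin(ω/2) = (a − b)/(a + b) = 0.1893/1.811 = 0.1045, so ω = 2 arcsin(0.1045) ≈ 12.0°.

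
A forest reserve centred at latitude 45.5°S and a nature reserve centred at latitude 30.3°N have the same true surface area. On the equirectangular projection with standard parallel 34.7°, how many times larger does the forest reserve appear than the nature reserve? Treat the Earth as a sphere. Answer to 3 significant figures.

With standard parallel φ₀ = 34.7°, the equirectangular projection gives x = Rλ cos φ₀, y = Rφ, so h = 1 and k = cos 34.7° / cos φ.
Areal scale at 45.5°: h·k = 1.000 × 1.173 = 1.173.
Areal scale at 30.3°: h·k = 1.000 × 0.9522 = 0.9522.
Ratio = 1.173/0.9522 ≈ 1.23.

1.23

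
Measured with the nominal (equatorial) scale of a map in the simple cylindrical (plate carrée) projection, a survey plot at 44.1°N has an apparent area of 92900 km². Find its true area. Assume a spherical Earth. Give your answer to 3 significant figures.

66700 km²

Plate carrée maps x = Rλ, y = Rφ. The meridian scale is h = 1 and the parallel scale is k = 1/cos φ = sec φ.
Areal scale = h·k = 1 × sec φ; at 44.1°, h = 1.000, k = 1.393, so h·k = 1.393.
True area = apparent / (areal scale) = 92900 / 1.393 ≈ 66700 km².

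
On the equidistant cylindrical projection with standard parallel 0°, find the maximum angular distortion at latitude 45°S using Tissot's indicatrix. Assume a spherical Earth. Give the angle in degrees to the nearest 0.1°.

19.8°

In the plate carrée (x = Rλ, y = Rφ), meridians are true-scale (h = 1) and parallels are stretched by k = sec φ.
At 45°: h = 1.000, k = 1.414; principal scales a = 1.414, b = 1.000.
sin(ω/2) = (a − b)/(a + b) = 0.4142/2.414 = 0.1716, so ω = 2 arcsin(0.1716) ≈ 19.8°.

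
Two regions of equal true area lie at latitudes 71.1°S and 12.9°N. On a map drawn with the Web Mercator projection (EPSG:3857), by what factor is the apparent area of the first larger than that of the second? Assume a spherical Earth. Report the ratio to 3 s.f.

On Mercator, area is exaggerated by sec²φ = 1/cos²φ.
At 71.1°: sec²(71.1°) = 1/0.3239² = 9.531.
At 12.9°: sec²(12.9°) = 1/0.9748² = 1.052.
Ratio = 9.531/1.052 = cos²(12.9°)/cos²(71.1°) ≈ 9.06.

9.06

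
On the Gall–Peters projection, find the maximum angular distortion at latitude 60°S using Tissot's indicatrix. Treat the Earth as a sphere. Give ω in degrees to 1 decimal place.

The Gall–Peters projection is cylindrical equal-area with φ₀ = 45°. Cylindrical equal-area (φ₀ = 45°): h = cos φ / cos 45° along meridians, k = cos 45° / cos φ along parallels; h·k = 1.
At 60°: h = 0.7071, k = 1.414; principal scales a = 1.414, b = 0.7071.
sin(ω/2) = (a − b)/(a + b) = 0.7071/2.121 = 0.3333, so ω = 2 arcsin(0.3333) ≈ 38.9°.

38.9°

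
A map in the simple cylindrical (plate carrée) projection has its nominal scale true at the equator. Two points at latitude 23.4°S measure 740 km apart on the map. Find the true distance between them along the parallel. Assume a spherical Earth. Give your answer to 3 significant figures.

679 km

Plate carrée maps x = Rλ, y = Rφ. The meridian scale is h = 1 and the parallel scale is k = 1/cos φ = sec φ.
Along the parallel at 23.4°, map distances are exaggerated by k = sec 23.4° = 1.090.
True distance = 740 / 1.090 = 740 × cos 23.4° ≈ 679 km.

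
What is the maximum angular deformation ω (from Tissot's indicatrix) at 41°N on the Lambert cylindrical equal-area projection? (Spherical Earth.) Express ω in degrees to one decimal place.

The Lambert cylindrical equal-area projection is the cylindrical equal-area projection with its standard parallel at the equator (φ₀ = 0). Cylindrical equal-area (φ₀ = 0°): h = cos φ / cos 0° along meridians, k = cos 0° / cos φ along parallels; h·k = 1.
At 41°: h = 0.7547, k = 1.325; principal scales a = 1.325, b = 0.7547.
sin(ω/2) = (a − b)/(a + b) = 0.5703/2.080 = 0.2742, so ω = 2 arcsin(0.2742) ≈ 31.8°.

31.8°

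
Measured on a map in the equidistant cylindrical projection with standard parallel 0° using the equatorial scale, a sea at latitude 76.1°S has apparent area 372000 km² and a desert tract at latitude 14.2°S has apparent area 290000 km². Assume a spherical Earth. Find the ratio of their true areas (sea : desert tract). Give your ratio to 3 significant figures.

0.318

Plate carrée has h = 1 and k = sec φ, giving areal scale sec φ; true area = (apparent area) · cos φ.
True area of sea: 372000 × cos(76.1°) = 372000 × 0.2402 = 89360 km².
True area of desert tract: 290000 × cos(14.2°) = 290000 × 0.9694 = 281100 km².
Ratio = 89360 / 281100 ≈ 0.318.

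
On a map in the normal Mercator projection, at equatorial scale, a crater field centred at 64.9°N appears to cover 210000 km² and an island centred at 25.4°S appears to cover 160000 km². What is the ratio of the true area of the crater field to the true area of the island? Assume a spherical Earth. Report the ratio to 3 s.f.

0.289

On Mercator the areal scale is sec²φ, so true area = apparent × cos²φ.
True area of crater field: 210000 × cos²(64.9°) = 210000 × 0.1799 = 37790 km².
True area of island: 160000 × cos²(25.4°) = 160000 × 0.8160 = 130600 km².
Ratio = 37790 / 130600 ≈ 0.289.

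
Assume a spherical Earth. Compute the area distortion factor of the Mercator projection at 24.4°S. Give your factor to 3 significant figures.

1.21

The Mercator projection is conformal; its linear scale factor is the same in every direction and equals sec φ = 1/cos φ.
Areal scale = k² = sec²φ = 1/cos²(24.4°) = 1/0.9107² = 1.206.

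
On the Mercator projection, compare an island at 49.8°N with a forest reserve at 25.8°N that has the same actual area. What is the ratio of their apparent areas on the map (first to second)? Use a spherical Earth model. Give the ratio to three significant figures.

On Mercator, area is exaggerated by sec²φ = 1/cos²φ.
At 49.8°: sec²(49.8°) = 1/0.6455² = 2.400.
At 25.8°: sec²(25.8°) = 1/0.9003² = 1.234.
Ratio = 2.400/1.234 = cos²(25.8°)/cos²(49.8°) ≈ 1.95.

1.95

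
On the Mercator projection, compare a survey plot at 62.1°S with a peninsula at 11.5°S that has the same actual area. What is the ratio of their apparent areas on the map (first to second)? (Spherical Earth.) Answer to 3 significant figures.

4.39

On Mercator, area is exaggerated by sec²φ = 1/cos²φ.
At 62.1°: sec²(62.1°) = 1/0.4679² = 4.567.
At 11.5°: sec²(11.5°) = 1/0.9799² = 1.041.
Ratio = 4.567/1.041 = cos²(11.5°)/cos²(62.1°) ≈ 4.39.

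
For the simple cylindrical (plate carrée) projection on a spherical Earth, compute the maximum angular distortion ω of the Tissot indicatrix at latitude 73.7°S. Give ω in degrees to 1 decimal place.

68.3°

In the plate carrée (x = Rλ, y = Rφ), meridians are true-scale (h = 1) and parallels are stretched by k = sec φ.
At 73.7°: h = 1.000, k = 3.563; principal scales a = 3.563, b = 1.000.
sin(ω/2) = (a − b)/(a + b) = 2.563/4.563 = 0.5617, so ω = 2 arcsin(0.5617) ≈ 68.3°.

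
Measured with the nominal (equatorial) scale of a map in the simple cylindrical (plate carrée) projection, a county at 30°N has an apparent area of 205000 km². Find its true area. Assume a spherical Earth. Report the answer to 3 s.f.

178000 km²

For the equirectangular projection with φ₀ = 0 (plate carrée), h = 1 along meridians and k = sec φ along parallels.
Areal scale = h·k = 1 × sec φ; at 30°, h = 1.000, k = 1.155, so h·k = 1.155.
True area = apparent / (areal scale) = 205000 / 1.155 ≈ 178000 km².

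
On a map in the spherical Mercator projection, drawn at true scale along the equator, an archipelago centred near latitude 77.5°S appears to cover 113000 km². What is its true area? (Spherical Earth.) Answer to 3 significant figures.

The Mercator projection is conformal; its linear scale factor is the same in every direction and equals sec φ = 1/cos φ.
Areal scale = k² = sec²φ = 1/cos²(77.5°) = 1/0.2164² = 21.35.
True area = apparent / (areal scale) = 113000 / 21.35 ≈ 5290 km².

5290 km²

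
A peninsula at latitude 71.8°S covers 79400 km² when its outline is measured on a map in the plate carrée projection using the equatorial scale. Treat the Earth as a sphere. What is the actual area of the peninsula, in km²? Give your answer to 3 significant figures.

24800 km²

For the equirectangular projection with φ₀ = 0 (plate carrée), h = 1 along meridians and k = sec φ along parallels.
Areal scale = h·k = 1 × sec φ; at 71.8°, h = 1.000, k = 3.202, so h·k = 3.202.
True area = apparent / (areal scale) = 79400 / 3.202 ≈ 24800 km².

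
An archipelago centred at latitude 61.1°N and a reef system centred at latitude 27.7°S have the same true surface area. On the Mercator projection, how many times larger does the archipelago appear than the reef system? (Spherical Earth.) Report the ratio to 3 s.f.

On Mercator, area is exaggerated by sec²φ = 1/cos²φ.
At 61.1°: sec²(61.1°) = 1/0.4833² = 4.282.
At 27.7°: sec²(27.7°) = 1/0.8854² = 1.276.
Ratio = 4.282/1.276 = cos²(27.7°)/cos²(61.1°) ≈ 3.36.

3.36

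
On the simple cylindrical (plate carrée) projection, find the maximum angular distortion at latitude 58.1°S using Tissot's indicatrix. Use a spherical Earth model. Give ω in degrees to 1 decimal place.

Plate carrée maps x = Rλ, y = Rφ. The meridian scale is h = 1 and the parallel scale is k = 1/cos φ = sec φ.
At 58.1°: h = 1.000, k = 1.892; principal scales a = 1.892, b = 1.000.
sin(ω/2) = (a − b)/(a + b) = 0.8924/2.892 = 0.3085, so ω = 2 arcsin(0.3085) ≈ 35.9°.

35.9°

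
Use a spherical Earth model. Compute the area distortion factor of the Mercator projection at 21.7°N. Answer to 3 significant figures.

For Mercator, h = k = sec φ (a conformal cylindrical projection has a single point scale, 1/cos φ).
Areal scale = k² = sec²φ = 1/cos²(21.7°) = 1/0.9291² = 1.158.

1.16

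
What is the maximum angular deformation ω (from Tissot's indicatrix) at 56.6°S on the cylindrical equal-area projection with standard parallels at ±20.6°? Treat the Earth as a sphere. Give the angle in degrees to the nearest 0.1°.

58.2°

Cylindrical equal-area (φ₀ = 20.6°): h = cos φ / cos 20.6° along meridians, k = cos 20.6° / cos φ along parallels; h·k = 1.
At 56.6°: h = 0.5881, k = 1.700; principal scales a = 1.700, b = 0.5881.
sin(ω/2) = (a − b)/(a + b) = 1.112/2.289 = 0.4861, so ω = 2 arcsin(0.4861) ≈ 58.2°.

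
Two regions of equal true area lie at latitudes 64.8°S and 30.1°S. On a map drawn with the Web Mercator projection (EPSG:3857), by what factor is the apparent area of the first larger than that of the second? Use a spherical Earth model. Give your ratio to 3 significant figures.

Mercator is conformal with k = sec φ, so areal scale = k² = sec²φ.
At 64.8°: sec²(64.8°) = 1/0.4258² = 5.516.
At 30.1°: sec²(30.1°) = 1/0.8652² = 1.336.
Ratio = 5.516/1.336 = cos²(30.1°)/cos²(64.8°) ≈ 4.13.

4.13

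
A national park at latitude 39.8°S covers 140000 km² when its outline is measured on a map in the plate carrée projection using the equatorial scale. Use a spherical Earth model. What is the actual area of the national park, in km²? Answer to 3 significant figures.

108000 km²

Plate carrée maps x = Rλ, y = Rφ. The meridian scale is h = 1 and the parallel scale is k = 1/cos φ = sec φ.
Areal scale = h·k = 1 × sec φ; at 39.8°, h = 1.000, k = 1.302, so h·k = 1.302.
True area = apparent / (areal scale) = 140000 / 1.302 ≈ 108000 km².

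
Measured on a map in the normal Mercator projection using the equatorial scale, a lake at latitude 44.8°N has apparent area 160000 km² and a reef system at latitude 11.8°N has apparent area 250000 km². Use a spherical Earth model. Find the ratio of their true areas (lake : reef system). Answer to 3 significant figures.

0.336

Mercator's areal exaggeration is sec²φ; hence true area = (apparent area) · cos²φ.
True area of lake: 160000 × cos²(44.8°) = 160000 × 0.5035 = 80560 km².
True area of reef system: 250000 × cos²(11.8°) = 250000 × 0.9582 = 239500 km².
Ratio = 80560 / 239500 ≈ 0.336.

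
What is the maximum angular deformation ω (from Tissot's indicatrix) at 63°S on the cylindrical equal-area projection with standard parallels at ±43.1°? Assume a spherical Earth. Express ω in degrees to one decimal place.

Cylindrical equal-area (φ₀ = 43.1°): h = cos φ / cos 43.1° along meridians, k = cos 43.1° / cos φ along parallels; h·k = 1.
At 63°: h = 0.6218, k = 1.608; principal scales a = 1.608, b = 0.6218.
sin(ω/2) = (a − b)/(a + b) = 0.9866/2.230 = 0.4424, so ω = 2 arcsin(0.4424) ≈ 52.5°.

52.5°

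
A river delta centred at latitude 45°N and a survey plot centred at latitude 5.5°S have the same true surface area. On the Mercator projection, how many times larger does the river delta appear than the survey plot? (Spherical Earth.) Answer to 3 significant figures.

On Mercator, area is exaggerated by sec²φ = 1/cos²φ.
At 45°: sec²(45°) = 1/0.7071² = 2.000.
At 5.5°: sec²(5.5°) = 1/0.9954² = 1.009.
Ratio = 2.000/1.009 = cos²(5.5°)/cos²(45°) ≈ 1.98.

1.98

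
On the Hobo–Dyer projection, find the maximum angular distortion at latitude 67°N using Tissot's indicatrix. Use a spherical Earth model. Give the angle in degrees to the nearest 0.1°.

75.1°

The Hobo–Dyer projection is cylindrical equal-area with φ₀ = 37.5°. Cylindrical equal-area (φ₀ = 37.5°): h = cos φ / cos 37.5° along meridians, k = cos 37.5° / cos φ along parallels; h·k = 1.
At 67°: h = 0.4925, k = 2.030; principal scales a = 2.030, b = 0.4925.
sin(ω/2) = (a − b)/(a + b) = 1.538/2.523 = 0.6096, so ω = 2 arcsin(0.6096) ≈ 75.1°.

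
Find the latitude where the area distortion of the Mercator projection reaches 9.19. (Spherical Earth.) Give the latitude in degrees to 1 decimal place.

Mercator areal scale is sec²φ.
sec²φ = 9.19  ⇒  cos²φ = 0.1088  ⇒  cos φ = 0.3299.
φ = arccos(0.3299) ≈ 70.7°.

70.7°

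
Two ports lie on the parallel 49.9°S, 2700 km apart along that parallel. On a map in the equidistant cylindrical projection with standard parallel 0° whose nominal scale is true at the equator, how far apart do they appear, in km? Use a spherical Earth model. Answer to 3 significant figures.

Plate carrée maps x = Rλ, y = Rφ. The meridian scale is h = 1 and the parallel scale is k = 1/cos φ = sec φ.
Along the parallel, k = sec 49.9° = 1/0.6441 = 1.552.
Map distance = 2700 × 1.552 ≈ 4190 km.

4190 km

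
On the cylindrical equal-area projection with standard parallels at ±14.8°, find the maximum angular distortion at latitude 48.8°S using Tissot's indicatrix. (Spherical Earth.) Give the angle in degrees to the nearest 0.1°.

A cylindrical equal-area projection with standard parallel φ₀ has meridian scale h = cos φ / cos φ₀ and parallel scale k = cos φ₀ / cos φ (so areas are preserved, h·k = 1).
At 48.8°: h = 0.6813, k = 1.468; principal scales a = 1.468, b = 0.6813.
sin(ω/2) = (a − b)/(a + b) = 0.7865/2.149 = 0.3660, so ω = 2 arcsin(0.3660) ≈ 42.9°.

42.9°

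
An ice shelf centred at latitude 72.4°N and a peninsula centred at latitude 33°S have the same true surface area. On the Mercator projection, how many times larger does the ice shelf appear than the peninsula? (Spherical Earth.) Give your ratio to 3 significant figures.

7.69

Mercator areal scale is sec²φ.
At 72.4°: sec²(72.4°) = 1/0.3024² = 10.94.
At 33°: sec²(33°) = 1/0.8387² = 1.422.
Ratio = 10.94/1.422 = cos²(33°)/cos²(72.4°) ≈ 7.69.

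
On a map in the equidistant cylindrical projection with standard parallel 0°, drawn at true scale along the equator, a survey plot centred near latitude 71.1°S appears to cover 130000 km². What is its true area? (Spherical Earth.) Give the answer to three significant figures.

In the plate carrée (x = Rλ, y = Rφ), meridians are true-scale (h = 1) and parallels are stretched by k = sec φ.
Areal scale = h·k = 1 × sec φ; at 71.1°, h = 1.000, k = 3.087, so h·k = 3.087.
True area = apparent / (areal scale) = 130000 / 3.087 ≈ 42100 km².

42100 km²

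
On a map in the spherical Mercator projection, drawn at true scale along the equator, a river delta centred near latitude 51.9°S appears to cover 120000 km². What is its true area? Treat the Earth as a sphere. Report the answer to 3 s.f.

Mercator is conformal, so the point scale is isotropic: h = k = sec φ = 1/cos φ.
Areal scale = k² = sec²φ = 1/cos²(51.9°) = 1/0.6170² = 2.627.
True area = apparent / (areal scale) = 120000 / 2.627 ≈ 45700 km².

45700 km²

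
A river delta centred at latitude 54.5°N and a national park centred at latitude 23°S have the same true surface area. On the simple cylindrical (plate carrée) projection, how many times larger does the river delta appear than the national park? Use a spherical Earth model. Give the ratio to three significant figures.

Plate carrée maps x = Rλ, y = Rφ. The meridian scale is h = 1 and the parallel scale is k = 1/cos φ = sec φ.
Areal scale at 54.5°: h·k = 1.000 × 1.722 = 1.722.
Areal scale at 23°: h·k = 1.000 × 1.086 = 1.086.
Ratio = 1.722/1.086 ≈ 1.59.

1.59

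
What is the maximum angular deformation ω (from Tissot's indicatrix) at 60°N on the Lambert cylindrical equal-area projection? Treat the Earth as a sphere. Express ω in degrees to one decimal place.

73.7°

The Lambert cylindrical equal-area projection is the cylindrical equal-area projection with its standard parallel at the equator (φ₀ = 0). Cylindrical equal-area (φ₀ = 0°): h = cos φ / cos 0° along meridians, k = cos 0° / cos φ along parallels; h·k = 1.
At 60°: h = 0.5000, k = 2.000; principal scales a = 2.000, b = 0.5000.
sin(ω/2) = (a − b)/(a + b) = 1.500/2.500 = 0.6000, so ω = 2 arcsin(0.6000) ≈ 73.7°.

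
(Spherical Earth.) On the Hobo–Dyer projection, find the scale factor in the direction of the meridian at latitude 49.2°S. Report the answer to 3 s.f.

The Hobo–Dyer projection is cylindrical equal-area with φ₀ = 37.5°. For cylindrical equal-area with standard parallel φ₀, h = cos φ / cos φ₀ and k = cos φ₀ / cos φ, so h·k = 1.
h = cos 49.2° / cos 37.5° = 0.6534/0.7934 = 0.8236.

0.824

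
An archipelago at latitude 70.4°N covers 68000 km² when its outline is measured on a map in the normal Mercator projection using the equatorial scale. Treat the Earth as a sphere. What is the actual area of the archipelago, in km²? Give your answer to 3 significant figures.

7650 km²

The Mercator projection is conformal; its linear scale factor is the same in every direction and equals sec φ = 1/cos φ.
Areal scale = k² = sec²φ = 1/cos²(70.4°) = 1/0.3355² = 8.887.
True area = apparent / (areal scale) = 68000 / 8.887 ≈ 7650 km².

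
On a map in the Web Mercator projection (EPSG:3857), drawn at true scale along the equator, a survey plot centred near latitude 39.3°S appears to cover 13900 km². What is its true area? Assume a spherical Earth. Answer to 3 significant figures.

8320 km²

The Mercator projection is conformal; its linear scale factor is the same in every direction and equals sec φ = 1/cos φ.
Areal scale = k² = sec²φ = 1/cos²(39.3°) = 1/0.7738² = 1.670.
True area = apparent / (areal scale) = 13900 / 1.670 ≈ 8320 km².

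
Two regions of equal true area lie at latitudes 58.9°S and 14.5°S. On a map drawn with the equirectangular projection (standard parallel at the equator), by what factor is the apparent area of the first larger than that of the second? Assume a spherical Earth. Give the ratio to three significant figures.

1.87

Plate carrée maps x = Rλ, y = Rφ. The meridian scale is h = 1 and the parallel scale is k = 1/cos φ = sec φ.
Areal scale at 58.9°: h·k = 1.000 × 1.936 = 1.936.
Areal scale at 14.5°: h·k = 1.000 × 1.033 = 1.033.
Ratio = 1.936/1.033 ≈ 1.87.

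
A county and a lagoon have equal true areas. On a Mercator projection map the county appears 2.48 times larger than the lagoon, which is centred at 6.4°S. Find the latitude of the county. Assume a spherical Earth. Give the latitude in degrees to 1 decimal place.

50.9°

For equal true areas on Mercator, apparent areas scale as sec²φ, so the ratio is cos²φ₂ / cos²φ₁.
cos²φ₂ / cos²φ₁ = 2.48  ⇒  cos φ₁ = cos 6.4° / √2.48 = 0.9938/1.575 = 0.6310.
φ₁ = arccos(0.6310) ≈ 50.9°.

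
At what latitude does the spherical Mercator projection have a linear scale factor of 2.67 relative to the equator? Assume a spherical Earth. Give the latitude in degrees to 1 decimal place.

Mercator scale is k = sec φ = 1/cos φ.
1/cos φ = 2.67  ⇒  cos φ = 0.3745  ⇒  φ = arccos(0.3745) ≈ 68.0°.

68.0°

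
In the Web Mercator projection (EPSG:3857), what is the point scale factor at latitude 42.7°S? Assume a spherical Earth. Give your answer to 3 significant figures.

1.36

For Mercator, h = k = sec φ (a conformal cylindrical projection has a single point scale, 1/cos φ).
k = 1/cos 42.7° = 1/0.7349 = 1.361.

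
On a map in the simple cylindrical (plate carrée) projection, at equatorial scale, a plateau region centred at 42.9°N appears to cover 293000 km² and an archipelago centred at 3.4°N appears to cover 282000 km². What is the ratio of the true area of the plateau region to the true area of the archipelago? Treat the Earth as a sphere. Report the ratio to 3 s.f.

On the plate carrée, areal scale = h·k = 1 × sec φ, so true area = apparent × cos φ.
True area of plateau region: 293000 × cos(42.9°) = 293000 × 0.7325 = 214600 km².
True area of archipelago: 282000 × cos(3.4°) = 282000 × 0.9982 = 281500 km².
Ratio = 214600 / 281500 ≈ 0.762.

0.762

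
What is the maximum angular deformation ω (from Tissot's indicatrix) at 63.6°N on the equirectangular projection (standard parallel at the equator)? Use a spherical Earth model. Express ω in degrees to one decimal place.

45.2°

Plate carrée maps x = Rλ, y = Rφ. The meridian scale is h = 1 and the parallel scale is k = 1/cos φ = sec φ.
At 63.6°: h = 1.000, k = 2.249; principal scales a = 2.249, b = 1.000.
sin(ω/2) = (a − b)/(a + b) = 1.249/3.249 = 0.3844, so ω = 2 arcsin(0.3844) ≈ 45.2°.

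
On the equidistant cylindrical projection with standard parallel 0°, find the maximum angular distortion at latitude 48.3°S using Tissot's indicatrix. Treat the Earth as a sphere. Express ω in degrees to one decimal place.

For the equirectangular projection with φ₀ = 0 (plate carrée), h = 1 along meridians and k = sec φ along parallels.
At 48.3°: h = 1.000, k = 1.503; principal scales a = 1.503, b = 1.000.
sin(ω/2) = (a − b)/(a + b) = 0.5032/2.503 = 0.2010, so ω = 2 arcsin(0.2010) ≈ 23.2°.

23.2°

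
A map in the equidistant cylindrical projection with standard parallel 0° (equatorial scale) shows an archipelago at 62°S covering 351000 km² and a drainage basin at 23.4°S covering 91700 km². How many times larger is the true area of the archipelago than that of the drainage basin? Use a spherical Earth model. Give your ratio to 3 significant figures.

On the plate carrée, areal scale = h·k = 1 × sec φ, so true area = apparent × cos φ.
True area of archipelago: 351000 × cos(62°) = 351000 × 0.4695 = 164800 km².
True area of drainage basin: 91700 × cos(23.4°) = 91700 × 0.9178 = 84160 km².
Ratio = 164800 / 84160 ≈ 1.96.

1.96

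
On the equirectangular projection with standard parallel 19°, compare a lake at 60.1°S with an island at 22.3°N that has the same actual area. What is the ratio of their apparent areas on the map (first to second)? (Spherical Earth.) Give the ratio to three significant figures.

1.86

The equidistant cylindrical projection with φ₀ = 19° has h = 1 (meridians true) and k = cos φ₀ / cos φ along parallels.
Areal scale at 60.1°: h·k = 1.000 × 1.897 = 1.897.
Areal scale at 22.3°: h·k = 1.000 × 1.022 = 1.022.
Ratio = 1.897/1.022 ≈ 1.86.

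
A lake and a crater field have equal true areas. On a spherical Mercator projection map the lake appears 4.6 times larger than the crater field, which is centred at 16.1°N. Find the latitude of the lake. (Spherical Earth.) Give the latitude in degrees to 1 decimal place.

63.4°

Mercator areal scale is sec²φ, so apparent-area ratio = sec²φ₁ / sec²φ₂ = cos²φ₂ / cos²φ₁.
cos²φ₂ / cos²φ₁ = 4.6  ⇒  cos φ₁ = cos 16.1° / √4.6 = 0.9608/2.145 = 0.4480.
φ₁ = arccos(0.4480) ≈ 63.4°.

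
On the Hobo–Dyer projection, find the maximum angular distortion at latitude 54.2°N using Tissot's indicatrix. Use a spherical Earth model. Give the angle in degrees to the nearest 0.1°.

The Hobo–Dyer projection is cylindrical equal-area with φ₀ = 37.5°. For cylindrical equal-area with standard parallel φ₀, h = cos φ / cos φ₀ and k = cos φ₀ / cos φ, so h·k = 1.
At 54.2°: h = 0.7373, k = 1.356; principal scales a = 1.356, b = 0.7373.
sin(ω/2) = (a − b)/(a + b) = 0.6189/2.094 = 0.2956, so ω = 2 arcsin(0.2956) ≈ 34.4°.

34.4°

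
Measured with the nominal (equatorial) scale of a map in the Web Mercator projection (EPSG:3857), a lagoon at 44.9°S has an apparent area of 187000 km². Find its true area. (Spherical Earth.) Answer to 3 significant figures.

93800 km²

For Mercator, h = k = sec φ (a conformal cylindrical projection has a single point scale, 1/cos φ).
Areal scale = k² = sec²φ = 1/cos²(44.9°) = 1/0.7083² = 1.993.
True area = apparent / (areal scale) = 187000 / 1.993 ≈ 93800 km².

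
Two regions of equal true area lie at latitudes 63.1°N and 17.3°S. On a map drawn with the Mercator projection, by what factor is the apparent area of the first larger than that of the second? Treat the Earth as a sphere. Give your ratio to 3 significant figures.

4.45

On Mercator, area is exaggerated by sec²φ = 1/cos²φ.
At 63.1°: sec²(63.1°) = 1/0.4524² = 4.885.
At 17.3°: sec²(17.3°) = 1/0.9548² = 1.097.
Ratio = 4.885/1.097 = cos²(17.3°)/cos²(63.1°) ≈ 4.45.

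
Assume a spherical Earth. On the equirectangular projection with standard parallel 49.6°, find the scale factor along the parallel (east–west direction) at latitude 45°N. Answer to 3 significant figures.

0.917

With standard parallel φ₀ = 49.6°, the equirectangular projection gives x = Rλ cos φ₀, y = Rφ, so h = 1 and k = cos 49.6° / cos φ.
k = cos 49.6° / cos 45° = 0.6481/0.7071 = 0.9166.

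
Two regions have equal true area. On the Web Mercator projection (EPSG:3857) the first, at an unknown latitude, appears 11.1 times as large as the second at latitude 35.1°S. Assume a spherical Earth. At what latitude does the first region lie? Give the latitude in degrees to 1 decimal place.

For equal true areas on Mercator, apparent areas scale as sec²φ, so the ratio is cos²φ₂ / cos²φ₁.
cos²φ₂ / cos²φ₁ = 11.1  ⇒  cos φ₁ = cos 35.1° / √11.1 = 0.8181/3.332 = 0.2456.
φ₁ = arccos(0.2456) ≈ 75.8°.

75.8°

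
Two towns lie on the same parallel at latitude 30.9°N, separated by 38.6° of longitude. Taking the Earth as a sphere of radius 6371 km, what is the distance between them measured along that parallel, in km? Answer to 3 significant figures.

3680 km

Arc length along a parallel = R cos φ · Δλ (with Δλ in radians).
= 6371 × cos 30.9° × (38.6° × π/180) = 6371 × 0.8581 × 0.6737 ≈ 3680 km.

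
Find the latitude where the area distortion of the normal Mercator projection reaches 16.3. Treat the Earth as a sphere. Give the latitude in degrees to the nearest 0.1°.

75.7°

Mercator areal scale is sec²φ.
sec²φ = 16.3  ⇒  cos²φ = 0.06135  ⇒  cos φ = 0.2477.
φ = arccos(0.2477) ≈ 75.7°.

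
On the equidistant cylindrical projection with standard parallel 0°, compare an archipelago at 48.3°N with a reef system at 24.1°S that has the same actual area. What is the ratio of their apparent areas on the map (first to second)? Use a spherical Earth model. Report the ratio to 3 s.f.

For the equirectangular projection with φ₀ = 0 (plate carrée), h = 1 along meridians and k = sec φ along parallels.
Areal scale at 48.3°: h·k = 1.000 × 1.503 = 1.503.
Areal scale at 24.1°: h·k = 1.000 × 1.095 = 1.095.
Ratio = 1.503/1.095 ≈ 1.37.

1.37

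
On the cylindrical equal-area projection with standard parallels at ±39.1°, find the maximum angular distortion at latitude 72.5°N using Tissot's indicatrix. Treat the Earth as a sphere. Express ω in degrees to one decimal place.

95.3°

A cylindrical equal-area projection with standard parallel φ₀ has meridian scale h = cos φ / cos φ₀ and parallel scale k = cos φ₀ / cos φ (so areas are preserved, h·k = 1).
At 72.5°: h = 0.3875, k = 2.581; principal scales a = 2.581, b = 0.3875.
sin(ω/2) = (a − b)/(a + b) = 2.193/2.968 = 0.7389, so ω = 2 arcsin(0.7389) ≈ 95.3°.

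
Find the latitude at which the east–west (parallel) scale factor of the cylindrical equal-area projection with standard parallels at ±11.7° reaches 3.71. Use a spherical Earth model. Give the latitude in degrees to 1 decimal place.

74.7°

Cylindrical equal-area (φ₀ = 11.7°): h = cos φ / cos 11.7° along meridians, k = cos 11.7° / cos φ along parallels; h·k = 1.
k = cos φ₀ / cos φ = 3.71  ⇒  cos φ = cos 11.7° / 3.71 = 0.2639.
φ = arccos(0.2639) ≈ 74.7°.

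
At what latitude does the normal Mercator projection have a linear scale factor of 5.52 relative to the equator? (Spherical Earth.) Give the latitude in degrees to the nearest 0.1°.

79.6°

Mercator scale is k = sec φ = 1/cos φ.
1/cos φ = 5.52  ⇒  cos φ = 0.1812  ⇒  φ = arccos(0.1812) ≈ 79.6°.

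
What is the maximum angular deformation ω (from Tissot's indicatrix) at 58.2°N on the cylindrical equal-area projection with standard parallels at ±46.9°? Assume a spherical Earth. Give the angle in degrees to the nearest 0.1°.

29.4°

For cylindrical equal-area with standard parallel φ₀, h = cos φ / cos φ₀ and k = cos φ₀ / cos φ, so h·k = 1.
At 58.2°: h = 0.7712, k = 1.297; principal scales a = 1.297, b = 0.7712.
sin(ω/2) = (a − b)/(a + b) = 0.5254/2.068 = 0.2541, so ω = 2 arcsin(0.2541) ≈ 29.4°.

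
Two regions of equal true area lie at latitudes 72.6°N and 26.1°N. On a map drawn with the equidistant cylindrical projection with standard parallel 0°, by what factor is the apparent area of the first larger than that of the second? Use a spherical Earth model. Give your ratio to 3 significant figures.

3.00

For the equirectangular projection with φ₀ = 0 (plate carrée), h = 1 along meridians and k = sec φ along parallels.
Areal scale at 72.6°: h·k = 1.000 × 3.344 = 3.344.
Areal scale at 26.1°: h·k = 1.000 × 1.114 = 1.114.
Ratio = 3.344/1.114 ≈ 3.00.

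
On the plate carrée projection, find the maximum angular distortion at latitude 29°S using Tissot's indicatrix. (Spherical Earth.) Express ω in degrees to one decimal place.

Plate carrée maps x = Rλ, y = Rφ. The meridian scale is h = 1 and the parallel scale is k = 1/cos φ = sec φ.
At 29°: h = 1.000, k = 1.143; principal scales a = 1.143, b = 1.000.
sin(ω/2) = (a − b)/(a + b) = 0.1434/2.143 = 0.06688, so ω = 2 arcsin(0.06688) ≈ 7.7°.

7.7°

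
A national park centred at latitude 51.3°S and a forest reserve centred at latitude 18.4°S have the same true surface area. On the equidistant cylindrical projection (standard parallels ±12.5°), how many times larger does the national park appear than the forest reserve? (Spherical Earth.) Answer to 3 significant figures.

1.52

In the equirectangular projection with standard parallel φ₀ = 12.5° (x = Rλ cos φ₀, y = Rφ), meridians are true-scale (h = 1) and the parallel scale is k = cos φ₀ / cos φ.
Areal scale at 51.3°: h·k = 1.000 × 1.561 = 1.561.
Areal scale at 18.4°: h·k = 1.000 × 1.029 = 1.029.
Ratio = 1.561/1.029 ≈ 1.52.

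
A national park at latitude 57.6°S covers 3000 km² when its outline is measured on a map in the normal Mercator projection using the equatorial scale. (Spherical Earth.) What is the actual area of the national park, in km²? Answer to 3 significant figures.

The Mercator projection is conformal; its linear scale factor is the same in every direction and equals sec φ = 1/cos φ.
Areal scale = k² = sec²φ = 1/cos²(57.6°) = 1/0.5358² = 3.483.
True area = apparent / (areal scale) = 3000 / 3.483 ≈ 861 km².

861 km²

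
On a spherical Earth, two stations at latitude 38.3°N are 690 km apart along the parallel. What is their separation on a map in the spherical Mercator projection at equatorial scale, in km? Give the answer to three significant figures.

879 km

Mercator is conformal, so the point scale is isotropic: h = k = sec φ = 1/cos φ.
Along the parallel, k = sec 38.3° = 1/0.7848 = 1.274.
Map distance = 690 × 1.274 ≈ 879 km.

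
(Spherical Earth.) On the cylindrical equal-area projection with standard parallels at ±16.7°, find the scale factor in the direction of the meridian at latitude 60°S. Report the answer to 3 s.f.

Cylindrical equal-area (φ₀ = 16.7°): h = cos φ / cos 16.7° along meridians, k = cos 16.7° / cos φ along parallels; h·k = 1.
h = cos 60° / cos 16.7° = 0.5000/0.9578 = 0.5220.

0.522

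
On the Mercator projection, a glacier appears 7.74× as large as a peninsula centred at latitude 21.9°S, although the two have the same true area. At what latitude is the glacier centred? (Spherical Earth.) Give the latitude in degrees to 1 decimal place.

On Mercator, (apparent₁)/(apparent₂) = sec²φ₁ / sec²φ₂ when true areas are equal.
cos²φ₂ / cos²φ₁ = 7.74  ⇒  cos φ₁ = cos 21.9° / √7.74 = 0.9278/2.782 = 0.3335.
φ₁ = arccos(0.3335) ≈ 70.5°.

70.5°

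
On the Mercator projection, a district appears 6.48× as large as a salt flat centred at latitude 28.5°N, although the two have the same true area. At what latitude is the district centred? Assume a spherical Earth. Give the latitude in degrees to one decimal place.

69.8°

Mercator areal scale is sec²φ, so apparent-area ratio = sec²φ₁ / sec²φ₂ = cos²φ₂ / cos²φ₁.
cos²φ₂ / cos²φ₁ = 6.48  ⇒  cos φ₁ = cos 28.5° / √6.48 = 0.8788/2.546 = 0.3452.
φ₁ = arccos(0.3452) ≈ 69.8°.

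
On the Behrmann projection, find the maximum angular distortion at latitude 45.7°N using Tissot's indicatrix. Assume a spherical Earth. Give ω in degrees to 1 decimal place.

24.5°

The Behrmann projection is cylindrical equal-area with φ₀ = 30°. For cylindrical equal-area with standard parallel φ₀, h = cos φ / cos φ₀ and k = cos φ₀ / cos φ, so h·k = 1.
At 45.7°: h = 0.8065, k = 1.240; principal scales a = 1.240, b = 0.8065.
sin(ω/2) = (a − b)/(a + b) = 0.4335/2.046 = 0.2118, so ω = 2 arcsin(0.2118) ≈ 24.5°.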